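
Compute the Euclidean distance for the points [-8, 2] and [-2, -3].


d = sqrt(sum of squared differences). (-8--2)^2=36, (2--3)^2=25. Sum = 61.

sqrt(61)


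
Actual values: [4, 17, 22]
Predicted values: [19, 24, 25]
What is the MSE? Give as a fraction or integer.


MSE = (1/3) * ((4-19)^2=225 + (17-24)^2=49 + (22-25)^2=9). Sum = 283. MSE = 283/3.

283/3


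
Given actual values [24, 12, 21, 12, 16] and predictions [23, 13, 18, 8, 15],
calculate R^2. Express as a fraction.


Mean(y) = 17. SS_res = 28. SS_tot = 116. R^2 = 1 - 28/(116) = 22/29.

22/29


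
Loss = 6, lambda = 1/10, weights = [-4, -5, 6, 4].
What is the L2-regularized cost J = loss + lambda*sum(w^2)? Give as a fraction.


L2 sq norm = sum(w^2) = 93. J = 6 + 1/10 * 93 = 153/10.

153/10


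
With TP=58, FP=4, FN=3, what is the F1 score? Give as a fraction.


Precision = 58/62 = 29/31. Recall = 58/61 = 58/61. F1 = 2*P*R/(P+R) = 116/123.

116/123


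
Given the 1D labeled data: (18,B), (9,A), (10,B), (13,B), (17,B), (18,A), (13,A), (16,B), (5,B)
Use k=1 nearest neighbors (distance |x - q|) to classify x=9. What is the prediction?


Distances: |18-9|=9, |9-9|=0, |10-9|=1, |13-9|=4, |17-9|=8, |18-9|=9, |13-9|=4, |16-9|=7, |5-9|=4. 1 nearest: (9,A). Counts: {'A': 1}. Majority class: A.

A


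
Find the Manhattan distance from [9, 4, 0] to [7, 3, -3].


d = sum of absolute differences: |9-7|=2 + |4-3|=1 + |0--3|=3 = 6.

6


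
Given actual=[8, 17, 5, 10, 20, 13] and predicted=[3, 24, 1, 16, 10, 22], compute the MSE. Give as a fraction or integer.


MSE = (1/6) * ((8-3)^2=25 + (17-24)^2=49 + (5-1)^2=16 + (10-16)^2=36 + (20-10)^2=100 + (13-22)^2=81). Sum = 307. MSE = 307/6.

307/6


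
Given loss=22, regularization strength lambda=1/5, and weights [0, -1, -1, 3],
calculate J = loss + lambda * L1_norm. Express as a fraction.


L1 norm = sum(|w|) = 5. J = 22 + 1/5 * 5 = 23.

23


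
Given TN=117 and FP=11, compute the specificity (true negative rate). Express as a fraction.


Specificity = TN / (TN + FP) = 117 / 128 = 117/128.

117/128


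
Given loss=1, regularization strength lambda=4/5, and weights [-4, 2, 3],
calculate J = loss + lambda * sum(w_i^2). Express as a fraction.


L2 sq norm = sum(w^2) = 29. J = 1 + 4/5 * 29 = 121/5.

121/5


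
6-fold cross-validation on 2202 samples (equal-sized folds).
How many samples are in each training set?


Each validation fold has 2202/6 = 367 samples. Training set = 2202 - 367 = 1835.

1835


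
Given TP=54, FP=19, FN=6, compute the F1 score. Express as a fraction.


Precision = 54/73 = 54/73. Recall = 54/60 = 9/10. F1 = 2*P*R/(P+R) = 108/133.

108/133


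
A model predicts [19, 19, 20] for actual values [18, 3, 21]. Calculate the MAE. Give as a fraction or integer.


MAE = (1/3) * (|18-19|=1 + |3-19|=16 + |21-20|=1). Sum = 18. MAE = 6.

6


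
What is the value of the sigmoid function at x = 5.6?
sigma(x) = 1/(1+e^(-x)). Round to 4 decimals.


sigma(5.6) = 1/(1+e^(-5.6)) = 1/(1+0.003698) = 1/1.003698 = 0.9963.

0.9963


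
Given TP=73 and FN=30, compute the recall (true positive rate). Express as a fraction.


Recall = TP / (TP + FN) = 73 / 103 = 73/103.

73/103


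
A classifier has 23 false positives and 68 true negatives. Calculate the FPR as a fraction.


FPR = FP / (FP + TN) = 23 / 91 = 23/91.

23/91


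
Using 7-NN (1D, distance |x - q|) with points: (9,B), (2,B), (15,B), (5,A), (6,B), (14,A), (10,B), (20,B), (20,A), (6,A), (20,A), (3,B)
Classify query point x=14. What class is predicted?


Distances: |9-14|=5, |2-14|=12, |15-14|=1, |5-14|=9, |6-14|=8, |14-14|=0, |10-14|=4, |20-14|=6, |20-14|=6, |6-14|=8, |20-14|=6, |3-14|=11. 7 nearest: (14,A), (15,B), (10,B), (9,B), (20,A), (20,A), (20,B). Counts: {'A': 3, 'B': 4}. Majority class: B.

B


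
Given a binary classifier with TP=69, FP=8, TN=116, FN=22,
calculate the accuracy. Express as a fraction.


Accuracy = (TP + TN) / (TP + TN + FP + FN) = (69 + 116) / 215 = 37/43.

37/43


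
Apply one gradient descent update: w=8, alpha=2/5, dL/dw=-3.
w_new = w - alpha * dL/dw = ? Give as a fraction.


w_new = 8 - 2/5 * -3 = 8 - -6/5 = 46/5.

46/5


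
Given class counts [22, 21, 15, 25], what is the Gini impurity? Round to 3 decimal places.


Total = 83. Proportions: 22/83, 21/83, 15/83, 25/83. sum(p_i^2) = 0.2577. Gini = 1 - 0.2577 = 0.7423, which rounds to 0.742.

0.742


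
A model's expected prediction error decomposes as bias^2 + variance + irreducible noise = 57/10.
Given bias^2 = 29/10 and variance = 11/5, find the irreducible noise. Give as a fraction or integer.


Total error = bias^2 + variance + irreducible noise. So irreducible noise = 57/10 - 29/10 - 11/5 = 3/5.

3/5


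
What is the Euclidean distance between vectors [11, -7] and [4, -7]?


d = sqrt(sum of squared differences). (11-4)^2=49, (-7--7)^2=0. Sum = 49.

7


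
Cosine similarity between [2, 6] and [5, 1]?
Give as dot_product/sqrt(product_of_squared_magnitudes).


dot = 16. |a|^2 = 40, |b|^2 = 26. cos = 16/sqrt(1040).

16/sqrt(1040)


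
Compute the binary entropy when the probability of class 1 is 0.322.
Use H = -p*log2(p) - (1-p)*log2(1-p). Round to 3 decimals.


H = -0.322*log2(0.322) - 0.678*log2(0.678) = 0.907.

0.907


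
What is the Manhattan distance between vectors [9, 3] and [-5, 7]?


d = sum of absolute differences: |9--5|=14 + |3-7|=4 = 18.

18


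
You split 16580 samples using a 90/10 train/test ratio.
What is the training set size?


Test set = 16580 * 10% = 1658. Training set = 16580 - 1658 = 14922.

14922


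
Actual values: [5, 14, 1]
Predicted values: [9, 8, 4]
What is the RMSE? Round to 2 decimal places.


MSE = 20.3333. RMSE = sqrt(20.3333) = 4.51.

4.51


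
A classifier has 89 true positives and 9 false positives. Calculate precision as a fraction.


Precision = TP / (TP + FP) = 89 / 98 = 89/98.

89/98


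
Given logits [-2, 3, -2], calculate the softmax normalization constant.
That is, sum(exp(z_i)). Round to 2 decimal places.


Denom = e^-2=0.1353 + e^3=20.0855 + e^-2=0.1353. Sum = 20.3561, which rounds to 20.36.

20.36


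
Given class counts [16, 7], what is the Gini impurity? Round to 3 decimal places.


Total = 23. Proportions: 16/23, 7/23. sum(p_i^2) = 0.5766. Gini = 1 - 0.5766 = 0.4234, which rounds to 0.423.

0.423


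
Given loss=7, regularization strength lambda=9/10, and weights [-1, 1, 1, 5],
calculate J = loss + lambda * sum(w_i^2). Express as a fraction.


L2 sq norm = sum(w^2) = 28. J = 7 + 9/10 * 28 = 161/5.

161/5


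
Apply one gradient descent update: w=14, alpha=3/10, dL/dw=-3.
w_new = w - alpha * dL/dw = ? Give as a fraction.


w_new = 14 - 3/10 * -3 = 14 - -9/10 = 149/10.

149/10


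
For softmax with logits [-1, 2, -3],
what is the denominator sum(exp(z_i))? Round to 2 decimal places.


Denom = e^-1=0.3679 + e^2=7.3891 + e^-3=0.0498. Sum = 7.8068, which rounds to 7.81.

7.81


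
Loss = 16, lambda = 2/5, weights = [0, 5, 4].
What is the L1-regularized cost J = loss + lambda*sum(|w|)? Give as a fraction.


L1 norm = sum(|w|) = 9. J = 16 + 2/5 * 9 = 98/5.

98/5


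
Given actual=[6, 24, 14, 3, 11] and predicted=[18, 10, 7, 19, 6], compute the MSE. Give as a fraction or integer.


MSE = (1/5) * ((6-18)^2=144 + (24-10)^2=196 + (14-7)^2=49 + (3-19)^2=256 + (11-6)^2=25). Sum = 670. MSE = 134.

134


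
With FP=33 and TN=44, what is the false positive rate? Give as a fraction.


FPR = FP / (FP + TN) = 33 / 77 = 3/7.

3/7


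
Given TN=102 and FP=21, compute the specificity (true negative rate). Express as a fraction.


Specificity = TN / (TN + FP) = 102 / 123 = 34/41.

34/41


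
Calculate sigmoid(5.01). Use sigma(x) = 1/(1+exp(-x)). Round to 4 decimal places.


sigma(5.01) = 1/(1+e^(-5.01)) = 1/(1+0.006671) = 1/1.006671 = 0.9934.

0.9934


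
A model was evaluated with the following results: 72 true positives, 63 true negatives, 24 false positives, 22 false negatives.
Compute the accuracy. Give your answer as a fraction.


Accuracy = (TP + TN) / (TP + TN + FP + FN) = (72 + 63) / 181 = 135/181.

135/181


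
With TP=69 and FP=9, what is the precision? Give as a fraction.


Precision = TP / (TP + FP) = 69 / 78 = 23/26.

23/26


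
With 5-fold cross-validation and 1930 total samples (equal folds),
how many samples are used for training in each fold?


Each validation fold has 1930/5 = 386 samples. Training set = 1930 - 386 = 1544.

1544


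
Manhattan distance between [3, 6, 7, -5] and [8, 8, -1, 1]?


d = sum of absolute differences: |3-8|=5 + |6-8|=2 + |7--1|=8 + |-5-1|=6 = 21.

21


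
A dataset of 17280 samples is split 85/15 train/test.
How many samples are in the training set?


Test set = 17280 * 15% = 2592. Training set = 17280 - 2592 = 14688.

14688


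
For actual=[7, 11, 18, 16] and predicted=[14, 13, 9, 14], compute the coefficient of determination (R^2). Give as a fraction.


Mean(y) = 13. SS_res = 138. SS_tot = 74. R^2 = 1 - 138/(74) = -32/37.

-32/37


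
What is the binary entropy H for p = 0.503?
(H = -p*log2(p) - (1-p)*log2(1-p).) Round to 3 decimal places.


H = -0.503*log2(0.503) - 0.497*log2(0.497) = 1.000.

1.000


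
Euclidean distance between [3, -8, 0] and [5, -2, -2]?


d = sqrt(sum of squared differences). (3-5)^2=4, (-8--2)^2=36, (0--2)^2=4. Sum = 44.

sqrt(44)


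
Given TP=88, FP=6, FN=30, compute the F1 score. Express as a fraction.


Precision = 88/94 = 44/47. Recall = 88/118 = 44/59. F1 = 2*P*R/(P+R) = 44/53.

44/53


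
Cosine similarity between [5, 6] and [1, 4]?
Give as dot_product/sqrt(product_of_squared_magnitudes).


dot = 29. |a|^2 = 61, |b|^2 = 17. cos = 29/sqrt(1037).

29/sqrt(1037)


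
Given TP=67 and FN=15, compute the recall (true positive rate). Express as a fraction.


Recall = TP / (TP + FN) = 67 / 82 = 67/82.

67/82


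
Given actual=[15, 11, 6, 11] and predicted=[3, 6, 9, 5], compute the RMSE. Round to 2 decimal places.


MSE = 53.5000. RMSE = sqrt(53.5000) = 7.31.

7.31


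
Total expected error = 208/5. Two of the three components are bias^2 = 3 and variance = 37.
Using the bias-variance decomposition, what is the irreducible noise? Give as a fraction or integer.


Total error = bias^2 + variance + irreducible noise. So irreducible noise = 208/5 - 3 - 37 = 8/5.

8/5


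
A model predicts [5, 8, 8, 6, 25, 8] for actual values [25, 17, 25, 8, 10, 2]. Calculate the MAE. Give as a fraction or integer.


MAE = (1/6) * (|25-5|=20 + |17-8|=9 + |25-8|=17 + |8-6|=2 + |10-25|=15 + |2-8|=6). Sum = 69. MAE = 23/2.

23/2


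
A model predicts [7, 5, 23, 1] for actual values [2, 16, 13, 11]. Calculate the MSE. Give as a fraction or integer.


MSE = (1/4) * ((2-7)^2=25 + (16-5)^2=121 + (13-23)^2=100 + (11-1)^2=100). Sum = 346. MSE = 173/2.

173/2


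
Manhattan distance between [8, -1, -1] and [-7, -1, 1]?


d = sum of absolute differences: |8--7|=15 + |-1--1|=0 + |-1-1|=2 = 17.

17


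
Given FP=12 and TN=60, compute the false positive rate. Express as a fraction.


FPR = FP / (FP + TN) = 12 / 72 = 1/6.

1/6


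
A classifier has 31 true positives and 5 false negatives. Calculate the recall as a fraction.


Recall = TP / (TP + FN) = 31 / 36 = 31/36.

31/36


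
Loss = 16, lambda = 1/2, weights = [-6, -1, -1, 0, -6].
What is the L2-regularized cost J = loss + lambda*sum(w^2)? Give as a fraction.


L2 sq norm = sum(w^2) = 74. J = 16 + 1/2 * 74 = 53.

53


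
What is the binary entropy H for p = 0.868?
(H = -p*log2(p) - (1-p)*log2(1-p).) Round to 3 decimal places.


H = -0.868*log2(0.868) - 0.132*log2(0.132) = 0.563.

0.563


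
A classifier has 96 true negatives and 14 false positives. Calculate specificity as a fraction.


Specificity = TN / (TN + FP) = 96 / 110 = 48/55.

48/55


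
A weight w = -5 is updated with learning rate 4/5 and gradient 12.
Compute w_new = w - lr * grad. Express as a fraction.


w_new = -5 - 4/5 * 12 = -5 - 48/5 = -73/5.

-73/5


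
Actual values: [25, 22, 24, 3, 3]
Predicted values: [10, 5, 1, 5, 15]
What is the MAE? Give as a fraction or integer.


MAE = (1/5) * (|25-10|=15 + |22-5|=17 + |24-1|=23 + |3-5|=2 + |3-15|=12). Sum = 69. MAE = 69/5.

69/5


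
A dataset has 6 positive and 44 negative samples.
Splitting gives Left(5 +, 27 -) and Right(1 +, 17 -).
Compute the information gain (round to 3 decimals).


H(parent) = 0.5294. H(left) = 0.6253, H(right) = 0.3095. Weighted = (32/50)*0.6253 + (18/50)*0.3095 = 0.5116. IG = 0.5294 - 0.5116 = 0.0178, which rounds to 0.018.

0.018


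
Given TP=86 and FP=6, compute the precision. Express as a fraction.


Precision = TP / (TP + FP) = 86 / 92 = 43/46.

43/46


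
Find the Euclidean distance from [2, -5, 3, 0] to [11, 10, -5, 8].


d = sqrt(sum of squared differences). (2-11)^2=81, (-5-10)^2=225, (3--5)^2=64, (0-8)^2=64. Sum = 434.

sqrt(434)


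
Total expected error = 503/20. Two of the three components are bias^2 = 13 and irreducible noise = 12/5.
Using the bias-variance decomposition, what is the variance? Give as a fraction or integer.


Total error = bias^2 + variance + irreducible noise. So variance = 503/20 - 13 - 12/5 = 39/4.

39/4


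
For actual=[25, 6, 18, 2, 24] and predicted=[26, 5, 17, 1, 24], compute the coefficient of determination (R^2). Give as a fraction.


Mean(y) = 15. SS_res = 4. SS_tot = 440. R^2 = 1 - 4/(440) = 109/110.

109/110


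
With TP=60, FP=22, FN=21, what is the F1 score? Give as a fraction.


Precision = 60/82 = 30/41. Recall = 60/81 = 20/27. F1 = 2*P*R/(P+R) = 120/163.

120/163


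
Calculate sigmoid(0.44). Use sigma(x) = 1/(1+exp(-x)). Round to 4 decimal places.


sigma(0.44) = 1/(1+e^(-0.44)) = 1/(1+0.644036) = 1/1.644036 = 0.6083.

0.6083


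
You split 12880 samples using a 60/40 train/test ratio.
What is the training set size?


Test set = 12880 * 40% = 5152. Training set = 12880 - 5152 = 7728.

7728


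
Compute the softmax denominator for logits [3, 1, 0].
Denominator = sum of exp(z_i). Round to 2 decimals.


Denom = e^3=20.0855 + e^1=2.7183 + e^0=1.0000. Sum = 23.8038, which rounds to 23.80.

23.80


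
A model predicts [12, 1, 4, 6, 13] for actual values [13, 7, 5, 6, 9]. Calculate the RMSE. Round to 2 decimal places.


MSE = 10.8000. RMSE = sqrt(10.8000) = 3.29.

3.29


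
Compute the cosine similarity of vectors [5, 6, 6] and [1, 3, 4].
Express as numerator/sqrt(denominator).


dot = 47. |a|^2 = 97, |b|^2 = 26. cos = 47/sqrt(2522).

47/sqrt(2522)


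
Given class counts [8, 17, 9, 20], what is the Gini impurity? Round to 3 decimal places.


Total = 54. Proportions: 8/54, 17/54, 9/54, 20/54. sum(p_i^2) = 0.2860. Gini = 1 - 0.2860 = 0.7140, which rounds to 0.714.

0.714


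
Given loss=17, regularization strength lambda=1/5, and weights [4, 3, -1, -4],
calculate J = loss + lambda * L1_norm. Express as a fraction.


L1 norm = sum(|w|) = 12. J = 17 + 1/5 * 12 = 97/5.

97/5


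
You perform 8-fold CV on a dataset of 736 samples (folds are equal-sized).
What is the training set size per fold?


Each validation fold has 736/8 = 92 samples. Training set = 736 - 92 = 644.

644


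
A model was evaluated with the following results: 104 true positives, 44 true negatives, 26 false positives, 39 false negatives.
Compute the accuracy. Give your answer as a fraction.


Accuracy = (TP + TN) / (TP + TN + FP + FN) = (104 + 44) / 213 = 148/213.

148/213


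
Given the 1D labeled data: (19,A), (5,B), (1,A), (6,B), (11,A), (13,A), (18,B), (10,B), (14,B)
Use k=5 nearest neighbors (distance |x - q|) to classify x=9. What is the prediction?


Distances: |19-9|=10, |5-9|=4, |1-9|=8, |6-9|=3, |11-9|=2, |13-9|=4, |18-9|=9, |10-9|=1, |14-9|=5. 5 nearest: (10,B), (11,A), (6,B), (13,A), (5,B). Counts: {'B': 3, 'A': 2}. Majority class: B.

B


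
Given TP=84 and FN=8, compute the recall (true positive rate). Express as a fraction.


Recall = TP / (TP + FN) = 84 / 92 = 21/23.

21/23


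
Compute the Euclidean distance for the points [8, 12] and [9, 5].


d = sqrt(sum of squared differences). (8-9)^2=1, (12-5)^2=49. Sum = 50.

sqrt(50)


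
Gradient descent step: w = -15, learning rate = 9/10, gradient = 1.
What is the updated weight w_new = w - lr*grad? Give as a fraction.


w_new = -15 - 9/10 * 1 = -15 - 9/10 = -159/10.

-159/10


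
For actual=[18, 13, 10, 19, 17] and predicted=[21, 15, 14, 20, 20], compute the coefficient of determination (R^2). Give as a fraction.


Mean(y) = 77/5. SS_res = 39. SS_tot = 286/5. R^2 = 1 - 39/(286/5) = 7/22.

7/22


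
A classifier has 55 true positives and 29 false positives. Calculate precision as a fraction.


Precision = TP / (TP + FP) = 55 / 84 = 55/84.

55/84


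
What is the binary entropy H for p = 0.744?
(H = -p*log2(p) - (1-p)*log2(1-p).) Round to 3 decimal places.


H = -0.744*log2(0.744) - 0.256*log2(0.256) = 0.821.

0.821


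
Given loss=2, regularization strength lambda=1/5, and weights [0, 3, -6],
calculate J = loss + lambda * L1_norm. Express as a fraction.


L1 norm = sum(|w|) = 9. J = 2 + 1/5 * 9 = 19/5.

19/5


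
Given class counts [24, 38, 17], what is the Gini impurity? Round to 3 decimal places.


Total = 79. Proportions: 24/79, 38/79, 17/79. sum(p_i^2) = 0.3700. Gini = 1 - 0.3700 = 0.6300, which rounds to 0.630.

0.630


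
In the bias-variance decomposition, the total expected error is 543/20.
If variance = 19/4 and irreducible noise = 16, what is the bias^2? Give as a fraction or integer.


Total error = bias^2 + variance + irreducible noise. So bias^2 = 543/20 - 19/4 - 16 = 32/5.

32/5


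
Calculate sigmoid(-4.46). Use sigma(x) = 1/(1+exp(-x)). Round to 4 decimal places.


sigma(-4.46) = 1/(1+e^(4.46)) = 1/(1+86.487509) = 1/87.487509 = 0.0114.

0.0114


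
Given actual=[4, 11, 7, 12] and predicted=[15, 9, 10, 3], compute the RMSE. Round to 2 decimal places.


MSE = 53.7500. RMSE = sqrt(53.7500) = 7.33.

7.33


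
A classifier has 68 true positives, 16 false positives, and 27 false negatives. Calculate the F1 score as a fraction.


Precision = 68/84 = 17/21. Recall = 68/95 = 68/95. F1 = 2*P*R/(P+R) = 136/179.

136/179


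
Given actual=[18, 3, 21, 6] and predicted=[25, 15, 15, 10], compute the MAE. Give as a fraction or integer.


MAE = (1/4) * (|18-25|=7 + |3-15|=12 + |21-15|=6 + |6-10|=4). Sum = 29. MAE = 29/4.

29/4


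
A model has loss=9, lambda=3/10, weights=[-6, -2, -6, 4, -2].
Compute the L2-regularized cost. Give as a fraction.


L2 sq norm = sum(w^2) = 96. J = 9 + 3/10 * 96 = 189/5.

189/5


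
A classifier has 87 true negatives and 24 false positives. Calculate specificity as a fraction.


Specificity = TN / (TN + FP) = 87 / 111 = 29/37.

29/37


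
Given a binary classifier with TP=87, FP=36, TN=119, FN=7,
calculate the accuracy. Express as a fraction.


Accuracy = (TP + TN) / (TP + TN + FP + FN) = (87 + 119) / 249 = 206/249.

206/249


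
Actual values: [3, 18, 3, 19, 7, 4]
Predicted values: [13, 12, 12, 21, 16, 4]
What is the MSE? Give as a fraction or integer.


MSE = (1/6) * ((3-13)^2=100 + (18-12)^2=36 + (3-12)^2=81 + (19-21)^2=4 + (7-16)^2=81 + (4-4)^2=0). Sum = 302. MSE = 151/3.

151/3


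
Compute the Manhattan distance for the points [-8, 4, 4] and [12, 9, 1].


d = sum of absolute differences: |-8-12|=20 + |4-9|=5 + |4-1|=3 = 28.

28


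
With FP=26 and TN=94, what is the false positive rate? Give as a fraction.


FPR = FP / (FP + TN) = 26 / 120 = 13/60.

13/60


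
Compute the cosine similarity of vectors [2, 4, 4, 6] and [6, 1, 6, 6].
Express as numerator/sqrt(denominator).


dot = 76. |a|^2 = 72, |b|^2 = 109. cos = 76/sqrt(7848).

76/sqrt(7848)


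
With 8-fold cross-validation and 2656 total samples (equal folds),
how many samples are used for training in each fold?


Each validation fold has 2656/8 = 332 samples. Training set = 2656 - 332 = 2324.

2324


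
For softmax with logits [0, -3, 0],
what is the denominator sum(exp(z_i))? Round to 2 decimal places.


Denom = e^0=1.0000 + e^-3=0.0498 + e^0=1.0000. Sum = 2.0498, which rounds to 2.05.

2.05


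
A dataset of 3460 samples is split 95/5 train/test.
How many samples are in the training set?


Test set = 3460 * 5% = 173. Training set = 3460 - 173 = 3287.

3287


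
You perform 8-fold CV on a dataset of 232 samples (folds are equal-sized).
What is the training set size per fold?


Each validation fold has 232/8 = 29 samples. Training set = 232 - 29 = 203.

203


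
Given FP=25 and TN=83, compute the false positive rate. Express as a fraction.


FPR = FP / (FP + TN) = 25 / 108 = 25/108.

25/108


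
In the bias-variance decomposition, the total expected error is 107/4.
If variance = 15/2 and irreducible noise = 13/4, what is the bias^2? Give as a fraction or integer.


Total error = bias^2 + variance + irreducible noise. So bias^2 = 107/4 - 15/2 - 13/4 = 16.

16


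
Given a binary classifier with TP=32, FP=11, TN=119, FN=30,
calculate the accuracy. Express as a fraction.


Accuracy = (TP + TN) / (TP + TN + FP + FN) = (32 + 119) / 192 = 151/192.

151/192


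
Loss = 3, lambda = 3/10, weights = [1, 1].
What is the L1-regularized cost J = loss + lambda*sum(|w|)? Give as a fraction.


L1 norm = sum(|w|) = 2. J = 3 + 3/10 * 2 = 18/5.

18/5


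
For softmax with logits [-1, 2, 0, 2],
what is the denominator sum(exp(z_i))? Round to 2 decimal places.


Denom = e^-1=0.3679 + e^2=7.3891 + e^0=1.0000 + e^2=7.3891. Sum = 16.1461, which rounds to 16.15.

16.15


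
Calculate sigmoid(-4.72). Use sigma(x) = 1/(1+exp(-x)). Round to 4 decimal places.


sigma(-4.72) = 1/(1+e^(4.72)) = 1/(1+112.168253) = 1/113.168253 = 0.0088.

0.0088


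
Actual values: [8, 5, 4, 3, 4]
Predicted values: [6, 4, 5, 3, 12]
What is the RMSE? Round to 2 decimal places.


MSE = 14.0000. RMSE = sqrt(14.0000) = 3.74.

3.74


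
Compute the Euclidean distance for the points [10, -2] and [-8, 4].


d = sqrt(sum of squared differences). (10--8)^2=324, (-2-4)^2=36. Sum = 360.

sqrt(360)


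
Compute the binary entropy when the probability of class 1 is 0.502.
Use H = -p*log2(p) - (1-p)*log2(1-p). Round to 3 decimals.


H = -0.502*log2(0.502) - 0.498*log2(0.498) = 1.000.

1.000


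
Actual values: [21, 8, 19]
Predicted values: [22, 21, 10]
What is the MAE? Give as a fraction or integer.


MAE = (1/3) * (|21-22|=1 + |8-21|=13 + |19-10|=9). Sum = 23. MAE = 23/3.

23/3


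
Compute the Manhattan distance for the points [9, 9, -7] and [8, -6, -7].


d = sum of absolute differences: |9-8|=1 + |9--6|=15 + |-7--7|=0 = 16.

16


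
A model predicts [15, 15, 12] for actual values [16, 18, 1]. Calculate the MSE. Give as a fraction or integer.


MSE = (1/3) * ((16-15)^2=1 + (18-15)^2=9 + (1-12)^2=121). Sum = 131. MSE = 131/3.

131/3


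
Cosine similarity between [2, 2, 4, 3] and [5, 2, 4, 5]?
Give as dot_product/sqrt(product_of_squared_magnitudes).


dot = 45. |a|^2 = 33, |b|^2 = 70. cos = 45/sqrt(2310).

45/sqrt(2310)


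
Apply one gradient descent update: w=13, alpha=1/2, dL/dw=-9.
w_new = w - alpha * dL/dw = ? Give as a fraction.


w_new = 13 - 1/2 * -9 = 13 - -9/2 = 35/2.

35/2


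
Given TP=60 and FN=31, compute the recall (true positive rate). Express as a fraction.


Recall = TP / (TP + FN) = 60 / 91 = 60/91.

60/91


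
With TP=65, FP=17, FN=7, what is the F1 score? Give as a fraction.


Precision = 65/82 = 65/82. Recall = 65/72 = 65/72. F1 = 2*P*R/(P+R) = 65/77.

65/77


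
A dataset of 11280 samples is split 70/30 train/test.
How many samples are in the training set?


Test set = 11280 * 30% = 3384. Training set = 11280 - 3384 = 7896.

7896


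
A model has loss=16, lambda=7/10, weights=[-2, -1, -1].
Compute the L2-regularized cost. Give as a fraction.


L2 sq norm = sum(w^2) = 6. J = 16 + 7/10 * 6 = 101/5.

101/5


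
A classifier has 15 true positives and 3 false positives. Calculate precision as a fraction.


Precision = TP / (TP + FP) = 15 / 18 = 5/6.

5/6


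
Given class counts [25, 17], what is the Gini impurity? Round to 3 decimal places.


Total = 42. Proportions: 25/42, 17/42. sum(p_i^2) = 0.5181. Gini = 1 - 0.5181 = 0.4819, which rounds to 0.482.

0.482


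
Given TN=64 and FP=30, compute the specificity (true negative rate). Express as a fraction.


Specificity = TN / (TN + FP) = 64 / 94 = 32/47.

32/47


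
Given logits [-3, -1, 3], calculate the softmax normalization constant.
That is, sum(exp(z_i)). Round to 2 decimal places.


Denom = e^-3=0.0498 + e^-1=0.3679 + e^3=20.0855. Sum = 20.5032, which rounds to 20.50.

20.50


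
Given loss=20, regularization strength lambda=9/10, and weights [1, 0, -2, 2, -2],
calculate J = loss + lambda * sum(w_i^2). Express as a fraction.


L2 sq norm = sum(w^2) = 13. J = 20 + 9/10 * 13 = 317/10.

317/10


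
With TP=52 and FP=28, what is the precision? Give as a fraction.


Precision = TP / (TP + FP) = 52 / 80 = 13/20.

13/20


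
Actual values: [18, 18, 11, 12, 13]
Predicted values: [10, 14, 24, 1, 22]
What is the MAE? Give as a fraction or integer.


MAE = (1/5) * (|18-10|=8 + |18-14|=4 + |11-24|=13 + |12-1|=11 + |13-22|=9). Sum = 45. MAE = 9.

9


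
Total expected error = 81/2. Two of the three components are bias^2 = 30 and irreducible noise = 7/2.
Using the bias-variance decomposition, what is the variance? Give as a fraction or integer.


Total error = bias^2 + variance + irreducible noise. So variance = 81/2 - 30 - 7/2 = 7.

7


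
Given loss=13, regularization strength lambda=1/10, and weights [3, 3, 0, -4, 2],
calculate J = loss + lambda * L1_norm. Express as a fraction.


L1 norm = sum(|w|) = 12. J = 13 + 1/10 * 12 = 71/5.

71/5


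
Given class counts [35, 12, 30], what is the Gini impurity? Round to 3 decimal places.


Total = 77. Proportions: 35/77, 12/77, 30/77. sum(p_i^2) = 0.3827. Gini = 1 - 0.3827 = 0.6173, which rounds to 0.617.

0.617


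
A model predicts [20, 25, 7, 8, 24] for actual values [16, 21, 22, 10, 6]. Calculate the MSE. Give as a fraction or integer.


MSE = (1/5) * ((16-20)^2=16 + (21-25)^2=16 + (22-7)^2=225 + (10-8)^2=4 + (6-24)^2=324). Sum = 585. MSE = 117.

117


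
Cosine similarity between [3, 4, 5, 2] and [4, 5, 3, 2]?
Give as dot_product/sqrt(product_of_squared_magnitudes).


dot = 51. |a|^2 = 54, |b|^2 = 54. cos = 51/sqrt(2916).

51/sqrt(2916)


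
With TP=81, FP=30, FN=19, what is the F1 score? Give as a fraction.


Precision = 81/111 = 27/37. Recall = 81/100 = 81/100. F1 = 2*P*R/(P+R) = 162/211.

162/211


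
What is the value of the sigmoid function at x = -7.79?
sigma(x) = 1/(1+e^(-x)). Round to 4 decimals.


sigma(-7.79) = 1/(1+e^(7.79)) = 1/(1+2416.317582) = 1/2417.317582 = 0.0004.

0.0004


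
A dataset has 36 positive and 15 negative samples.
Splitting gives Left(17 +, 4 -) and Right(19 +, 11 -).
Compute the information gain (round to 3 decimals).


H(parent) = 0.8740. H(left) = 0.7025, H(right) = 0.9481. Weighted = (21/51)*0.7025 + (30/51)*0.9481 = 0.8470. IG = 0.8740 - 0.8470 = 0.0270, which rounds to 0.027.

0.027


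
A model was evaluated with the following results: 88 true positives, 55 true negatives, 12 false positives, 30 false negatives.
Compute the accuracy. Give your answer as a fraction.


Accuracy = (TP + TN) / (TP + TN + FP + FN) = (88 + 55) / 185 = 143/185.

143/185


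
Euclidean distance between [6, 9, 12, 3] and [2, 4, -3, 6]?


d = sqrt(sum of squared differences). (6-2)^2=16, (9-4)^2=25, (12--3)^2=225, (3-6)^2=9. Sum = 275.

sqrt(275)


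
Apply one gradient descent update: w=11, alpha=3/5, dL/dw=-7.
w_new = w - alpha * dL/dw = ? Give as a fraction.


w_new = 11 - 3/5 * -7 = 11 - -21/5 = 76/5.

76/5


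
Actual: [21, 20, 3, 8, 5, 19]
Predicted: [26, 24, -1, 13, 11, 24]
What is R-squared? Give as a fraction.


Mean(y) = 38/3. SS_res = 143. SS_tot = 1012/3. R^2 = 1 - 143/(1012/3) = 53/92.

53/92


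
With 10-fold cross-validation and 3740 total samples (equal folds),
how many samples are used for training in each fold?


Each validation fold has 3740/10 = 374 samples. Training set = 3740 - 374 = 3366.

3366


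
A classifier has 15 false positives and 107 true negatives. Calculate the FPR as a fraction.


FPR = FP / (FP + TN) = 15 / 122 = 15/122.

15/122


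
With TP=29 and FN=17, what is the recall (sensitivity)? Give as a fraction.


Recall = TP / (TP + FN) = 29 / 46 = 29/46.

29/46


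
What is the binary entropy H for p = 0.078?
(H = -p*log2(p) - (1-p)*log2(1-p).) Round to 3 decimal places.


H = -0.078*log2(0.078) - 0.922*log2(0.922) = 0.395.

0.395


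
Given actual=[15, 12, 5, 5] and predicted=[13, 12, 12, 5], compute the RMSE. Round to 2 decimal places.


MSE = 13.2500. RMSE = sqrt(13.2500) = 3.64.

3.64


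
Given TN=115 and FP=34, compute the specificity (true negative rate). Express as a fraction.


Specificity = TN / (TN + FP) = 115 / 149 = 115/149.

115/149


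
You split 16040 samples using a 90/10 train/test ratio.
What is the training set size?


Test set = 16040 * 10% = 1604. Training set = 16040 - 1604 = 14436.

14436


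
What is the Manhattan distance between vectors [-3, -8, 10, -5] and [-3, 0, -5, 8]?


d = sum of absolute differences: |-3--3|=0 + |-8-0|=8 + |10--5|=15 + |-5-8|=13 = 36.

36


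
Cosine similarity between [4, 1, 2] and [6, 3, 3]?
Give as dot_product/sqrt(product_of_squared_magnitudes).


dot = 33. |a|^2 = 21, |b|^2 = 54. cos = 33/sqrt(1134).

33/sqrt(1134)


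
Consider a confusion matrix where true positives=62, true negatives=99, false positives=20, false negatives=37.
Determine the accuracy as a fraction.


Accuracy = (TP + TN) / (TP + TN + FP + FN) = (62 + 99) / 218 = 161/218.

161/218


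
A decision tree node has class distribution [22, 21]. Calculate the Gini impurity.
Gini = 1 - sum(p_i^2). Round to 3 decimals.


Total = 43. Proportions: 22/43, 21/43. sum(p_i^2) = 0.5003. Gini = 1 - 0.5003 = 0.4997, which rounds to 0.500.

0.500


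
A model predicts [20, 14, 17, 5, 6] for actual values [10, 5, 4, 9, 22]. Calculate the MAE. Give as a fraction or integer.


MAE = (1/5) * (|10-20|=10 + |5-14|=9 + |4-17|=13 + |9-5|=4 + |22-6|=16). Sum = 52. MAE = 52/5.

52/5


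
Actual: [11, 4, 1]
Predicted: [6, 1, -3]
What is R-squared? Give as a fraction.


Mean(y) = 16/3. SS_res = 50. SS_tot = 158/3. R^2 = 1 - 50/(158/3) = 4/79.

4/79


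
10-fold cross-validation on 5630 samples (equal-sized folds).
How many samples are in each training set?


Each validation fold has 5630/10 = 563 samples. Training set = 5630 - 563 = 5067.

5067


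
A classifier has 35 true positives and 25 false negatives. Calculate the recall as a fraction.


Recall = TP / (TP + FN) = 35 / 60 = 7/12.

7/12


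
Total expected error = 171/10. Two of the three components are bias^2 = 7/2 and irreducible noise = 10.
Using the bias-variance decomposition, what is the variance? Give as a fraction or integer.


Total error = bias^2 + variance + irreducible noise. So variance = 171/10 - 7/2 - 10 = 18/5.

18/5


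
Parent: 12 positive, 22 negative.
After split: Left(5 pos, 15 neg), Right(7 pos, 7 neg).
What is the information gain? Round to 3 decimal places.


H(parent) = 0.9367. H(left) = 0.8113, H(right) = 1.0000. Weighted = (20/34)*0.8113 + (14/34)*1.0000 = 0.8890. IG = 0.9367 - 0.8890 = 0.0477, which rounds to 0.048.

0.048


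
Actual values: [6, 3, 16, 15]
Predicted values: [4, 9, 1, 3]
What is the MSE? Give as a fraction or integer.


MSE = (1/4) * ((6-4)^2=4 + (3-9)^2=36 + (16-1)^2=225 + (15-3)^2=144). Sum = 409. MSE = 409/4.

409/4


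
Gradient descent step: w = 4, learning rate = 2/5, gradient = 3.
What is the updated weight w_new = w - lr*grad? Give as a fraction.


w_new = 4 - 2/5 * 3 = 4 - 6/5 = 14/5.

14/5


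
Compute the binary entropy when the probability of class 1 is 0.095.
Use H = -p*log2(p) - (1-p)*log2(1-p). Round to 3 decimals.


H = -0.095*log2(0.095) - 0.905*log2(0.905) = 0.453.

0.453


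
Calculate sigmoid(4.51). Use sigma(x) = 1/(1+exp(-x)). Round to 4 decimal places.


sigma(4.51) = 1/(1+e^(-4.51)) = 1/(1+0.010998) = 1/1.010998 = 0.9891.

0.9891


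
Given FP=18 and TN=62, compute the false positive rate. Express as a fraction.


FPR = FP / (FP + TN) = 18 / 80 = 9/40.

9/40


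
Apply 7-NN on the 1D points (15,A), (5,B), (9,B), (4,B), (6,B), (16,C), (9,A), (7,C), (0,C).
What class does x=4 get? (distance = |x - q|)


Distances: |15-4|=11, |5-4|=1, |9-4|=5, |4-4|=0, |6-4|=2, |16-4|=12, |9-4|=5, |7-4|=3, |0-4|=4. 7 nearest: (4,B), (5,B), (6,B), (7,C), (0,C), (9,A), (9,B). Counts: {'B': 4, 'C': 2, 'A': 1}. Majority class: B.

B


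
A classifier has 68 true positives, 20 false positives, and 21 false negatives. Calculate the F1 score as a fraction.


Precision = 68/88 = 17/22. Recall = 68/89 = 68/89. F1 = 2*P*R/(P+R) = 136/177.

136/177


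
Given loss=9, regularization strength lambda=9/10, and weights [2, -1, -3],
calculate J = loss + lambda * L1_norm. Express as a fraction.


L1 norm = sum(|w|) = 6. J = 9 + 9/10 * 6 = 72/5.

72/5


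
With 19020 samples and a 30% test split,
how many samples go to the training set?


Test set = 19020 * 30% = 5706. Training set = 19020 - 5706 = 13314.

13314


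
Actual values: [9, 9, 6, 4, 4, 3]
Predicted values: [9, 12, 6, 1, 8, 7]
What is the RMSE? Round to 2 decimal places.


MSE = 8.3333. RMSE = sqrt(8.3333) = 2.89.

2.89


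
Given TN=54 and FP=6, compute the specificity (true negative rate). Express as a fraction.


Specificity = TN / (TN + FP) = 54 / 60 = 9/10.

9/10


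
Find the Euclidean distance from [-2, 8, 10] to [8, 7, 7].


d = sqrt(sum of squared differences). (-2-8)^2=100, (8-7)^2=1, (10-7)^2=9. Sum = 110.

sqrt(110)


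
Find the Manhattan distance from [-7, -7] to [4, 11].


d = sum of absolute differences: |-7-4|=11 + |-7-11|=18 = 29.

29


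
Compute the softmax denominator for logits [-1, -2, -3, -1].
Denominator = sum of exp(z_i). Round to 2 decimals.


Denom = e^-1=0.3679 + e^-2=0.1353 + e^-3=0.0498 + e^-1=0.3679. Sum = 0.9209, which rounds to 0.92.

0.92


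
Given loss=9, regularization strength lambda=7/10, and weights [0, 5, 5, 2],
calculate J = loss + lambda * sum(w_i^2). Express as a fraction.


L2 sq norm = sum(w^2) = 54. J = 9 + 7/10 * 54 = 234/5.

234/5


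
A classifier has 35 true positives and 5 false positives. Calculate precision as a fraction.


Precision = TP / (TP + FP) = 35 / 40 = 7/8.

7/8


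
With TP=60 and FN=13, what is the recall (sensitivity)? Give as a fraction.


Recall = TP / (TP + FN) = 60 / 73 = 60/73.

60/73


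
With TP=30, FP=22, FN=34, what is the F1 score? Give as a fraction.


Precision = 30/52 = 15/26. Recall = 30/64 = 15/32. F1 = 2*P*R/(P+R) = 15/29.

15/29


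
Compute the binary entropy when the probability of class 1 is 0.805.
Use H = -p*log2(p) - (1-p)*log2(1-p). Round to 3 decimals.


H = -0.805*log2(0.805) - 0.195*log2(0.195) = 0.712.

0.712


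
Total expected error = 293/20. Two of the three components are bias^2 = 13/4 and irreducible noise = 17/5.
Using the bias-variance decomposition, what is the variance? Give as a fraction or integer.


Total error = bias^2 + variance + irreducible noise. So variance = 293/20 - 13/4 - 17/5 = 8.

8


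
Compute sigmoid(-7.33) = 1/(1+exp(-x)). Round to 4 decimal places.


sigma(-7.33) = 1/(1+e^(7.33)) = 1/(1+1525.381772) = 1/1526.381772 = 0.0007.

0.0007


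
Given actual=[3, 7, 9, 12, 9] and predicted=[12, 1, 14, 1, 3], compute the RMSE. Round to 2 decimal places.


MSE = 59.8000. RMSE = sqrt(59.8000) = 7.73.

7.73


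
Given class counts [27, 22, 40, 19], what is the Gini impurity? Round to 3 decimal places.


Total = 108. Proportions: 27/108, 22/108, 40/108, 19/108. sum(p_i^2) = 0.2721. Gini = 1 - 0.2721 = 0.7279, which rounds to 0.728.

0.728


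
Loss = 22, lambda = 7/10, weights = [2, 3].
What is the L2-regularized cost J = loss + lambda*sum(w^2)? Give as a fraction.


L2 sq norm = sum(w^2) = 13. J = 22 + 7/10 * 13 = 311/10.

311/10


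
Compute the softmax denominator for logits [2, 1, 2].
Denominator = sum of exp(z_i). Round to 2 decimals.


Denom = e^2=7.3891 + e^1=2.7183 + e^2=7.3891. Sum = 17.4965, which rounds to 17.50.

17.50


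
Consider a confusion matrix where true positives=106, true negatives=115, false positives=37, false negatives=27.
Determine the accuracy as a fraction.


Accuracy = (TP + TN) / (TP + TN + FP + FN) = (106 + 115) / 285 = 221/285.

221/285


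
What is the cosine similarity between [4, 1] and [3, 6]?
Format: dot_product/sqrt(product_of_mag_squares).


dot = 18. |a|^2 = 17, |b|^2 = 45. cos = 18/sqrt(765).

18/sqrt(765)


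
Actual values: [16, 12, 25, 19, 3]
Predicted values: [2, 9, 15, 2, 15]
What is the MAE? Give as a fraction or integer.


MAE = (1/5) * (|16-2|=14 + |12-9|=3 + |25-15|=10 + |19-2|=17 + |3-15|=12). Sum = 56. MAE = 56/5.

56/5


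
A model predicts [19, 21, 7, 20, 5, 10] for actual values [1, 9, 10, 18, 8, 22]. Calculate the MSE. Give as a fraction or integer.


MSE = (1/6) * ((1-19)^2=324 + (9-21)^2=144 + (10-7)^2=9 + (18-20)^2=4 + (8-5)^2=9 + (22-10)^2=144). Sum = 634. MSE = 317/3.

317/3


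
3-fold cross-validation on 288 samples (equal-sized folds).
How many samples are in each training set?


Each validation fold has 288/3 = 96 samples. Training set = 288 - 96 = 192.

192


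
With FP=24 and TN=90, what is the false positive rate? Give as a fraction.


FPR = FP / (FP + TN) = 24 / 114 = 4/19.

4/19


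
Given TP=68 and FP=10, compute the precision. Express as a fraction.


Precision = TP / (TP + FP) = 68 / 78 = 34/39.

34/39


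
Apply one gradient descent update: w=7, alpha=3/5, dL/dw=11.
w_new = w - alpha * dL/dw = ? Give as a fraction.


w_new = 7 - 3/5 * 11 = 7 - 33/5 = 2/5.

2/5


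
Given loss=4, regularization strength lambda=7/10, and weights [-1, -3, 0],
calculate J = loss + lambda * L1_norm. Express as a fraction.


L1 norm = sum(|w|) = 4. J = 4 + 7/10 * 4 = 34/5.

34/5


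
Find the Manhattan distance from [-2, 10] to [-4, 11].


d = sum of absolute differences: |-2--4|=2 + |10-11|=1 = 3.

3


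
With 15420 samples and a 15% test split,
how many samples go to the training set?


Test set = 15420 * 15% = 2313. Training set = 15420 - 2313 = 13107.

13107


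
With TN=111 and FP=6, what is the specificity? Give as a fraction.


Specificity = TN / (TN + FP) = 111 / 117 = 37/39.

37/39


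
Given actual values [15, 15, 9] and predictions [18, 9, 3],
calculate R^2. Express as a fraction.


Mean(y) = 13. SS_res = 81. SS_tot = 24. R^2 = 1 - 81/(24) = -19/8.

-19/8


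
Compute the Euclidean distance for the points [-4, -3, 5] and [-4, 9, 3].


d = sqrt(sum of squared differences). (-4--4)^2=0, (-3-9)^2=144, (5-3)^2=4. Sum = 148.

sqrt(148)


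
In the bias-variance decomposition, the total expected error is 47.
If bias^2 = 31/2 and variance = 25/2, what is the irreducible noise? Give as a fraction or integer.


Total error = bias^2 + variance + irreducible noise. So irreducible noise = 47 - 31/2 - 25/2 = 19.

19


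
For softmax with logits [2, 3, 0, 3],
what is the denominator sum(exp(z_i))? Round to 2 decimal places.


Denom = e^2=7.3891 + e^3=20.0855 + e^0=1.0000 + e^3=20.0855. Sum = 48.5601, which rounds to 48.56.

48.56


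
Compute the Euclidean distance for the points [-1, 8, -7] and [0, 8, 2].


d = sqrt(sum of squared differences). (-1-0)^2=1, (8-8)^2=0, (-7-2)^2=81. Sum = 82.

sqrt(82)
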